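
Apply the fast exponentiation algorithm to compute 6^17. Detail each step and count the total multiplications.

Computing 6^17 by squaring (build up from 6^1; each line after the first costs one multiplication):

6^1 = 6
6^2 = (6^1)^2 = 6^2 = 36
6^4 = (6^2)^2 = 36^2 = 1296
6^8 = (6^4)^2 = 1296^2 = 1679616
6^16 = (6^8)^2 = 1679616^2 = 2821109907456
6^17 = 6 * 6^16 = 6 * 2821109907456 = 16926659444736

Result: 16926659444736
Multiplications needed: 5 (5 lines after 6^1)

6^17 = 16926659444736. Using exponentiation by squaring, this requires 5 multiplications. The key idea: if the exponent is even, square the half-power; if odd, multiply by the base once.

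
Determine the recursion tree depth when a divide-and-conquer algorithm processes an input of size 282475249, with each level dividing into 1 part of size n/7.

For divide and conquer with division factor 7:

Problem sizes at each level:
Level 0: 282475249
Level 1: 40353607
Level 2: 5764801
Level 3: 823543
Level 4: 117649
Level 5: 16807
Level 6: 2401
Level 7: 343
Level 8: 49
Level 9: 7
Level 10: 1

The root is level 0 and the size-1 base case is level 10 (the tree spans levels 0 through 10, i.e. 11 levels counting the root), so the depth is the number of divisions: log_7(282475249) = 10

The recursion tree depth is log_7(282475249) = 10. At each level, the problem size is divided by 7, so it takes 10 divisions to reduce to a base case of size 1. The algorithm makes 1 recursive call at each level.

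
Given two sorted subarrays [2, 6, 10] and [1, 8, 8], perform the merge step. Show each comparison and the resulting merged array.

Merging process:

Compare 2 vs 1: take 1 from right. Merged: [1]
Compare 2 vs 8: take 2 from left. Merged: [1, 2]
Compare 6 vs 8: take 6 from left. Merged: [1, 2, 6]
Compare 10 vs 8: take 8 from right. Merged: [1, 2, 6, 8]
Compare 10 vs 8: take 8 from right. Merged: [1, 2, 6, 8, 8]
Append remaining from left: [10]. Merged: [1, 2, 6, 8, 8, 10]

Final merged array: [1, 2, 6, 8, 8, 10]
Total comparisons: 5

The merged array is [1, 2, 6, 8, 8, 10], requiring 5 comparisons. The merge step runs in O(n) time where n is the total number of elements.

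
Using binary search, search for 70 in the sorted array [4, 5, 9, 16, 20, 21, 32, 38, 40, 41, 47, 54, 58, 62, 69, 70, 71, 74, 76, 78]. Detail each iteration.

Binary search for 70 in [4, 5, 9, 16, 20, 21, 32, 38, 40, 41, 47, 54, 58, 62, 69, 70, 71, 74, 76, 78]:

lo=0, hi=19, mid=9, arr[mid]=41 -> 41 < 70, search right half
lo=10, hi=19, mid=14, arr[mid]=69 -> 69 < 70, search right half
lo=15, hi=19, mid=17, arr[mid]=74 -> 74 > 70, search left half
lo=15, hi=16, mid=15, arr[mid]=70 -> Found target at index 15!

Binary search finds 70 at index 15 after 4 comparisons. The search repeatedly halves the search space by comparing with the middle element.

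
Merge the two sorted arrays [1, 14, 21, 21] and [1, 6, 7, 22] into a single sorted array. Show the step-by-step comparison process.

Merging process:

Compare 1 vs 1: take 1 from left. Merged: [1]
Compare 14 vs 1: take 1 from right. Merged: [1, 1]
Compare 14 vs 6: take 6 from right. Merged: [1, 1, 6]
Compare 14 vs 7: take 7 from right. Merged: [1, 1, 6, 7]
Compare 14 vs 22: take 14 from left. Merged: [1, 1, 6, 7, 14]
Compare 21 vs 22: take 21 from left. Merged: [1, 1, 6, 7, 14, 21]
Compare 21 vs 22: take 21 from left. Merged: [1, 1, 6, 7, 14, 21, 21]
Append remaining from right: [22]. Merged: [1, 1, 6, 7, 14, 21, 21, 22]

Final merged array: [1, 1, 6, 7, 14, 21, 21, 22]
Total comparisons: 7

The merged array is [1, 1, 6, 7, 14, 21, 21, 22], requiring 7 comparisons. The merge step runs in O(n) time where n is the total number of elements.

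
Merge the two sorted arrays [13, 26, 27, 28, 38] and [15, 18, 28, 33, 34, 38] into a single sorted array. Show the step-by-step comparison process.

Merging process:

Compare 13 vs 15: take 13 from left. Merged: [13]
Compare 26 vs 15: take 15 from right. Merged: [13, 15]
Compare 26 vs 18: take 18 from right. Merged: [13, 15, 18]
Compare 26 vs 28: take 26 from left. Merged: [13, 15, 18, 26]
Compare 27 vs 28: take 27 from left. Merged: [13, 15, 18, 26, 27]
Compare 28 vs 28: take 28 from left. Merged: [13, 15, 18, 26, 27, 28]
Compare 38 vs 28: take 28 from right. Merged: [13, 15, 18, 26, 27, 28, 28]
Compare 38 vs 33: take 33 from right. Merged: [13, 15, 18, 26, 27, 28, 28, 33]
Compare 38 vs 34: take 34 from right. Merged: [13, 15, 18, 26, 27, 28, 28, 33, 34]
Compare 38 vs 38: take 38 from left. Merged: [13, 15, 18, 26, 27, 28, 28, 33, 34, 38]
Append remaining from right: [38]. Merged: [13, 15, 18, 26, 27, 28, 28, 33, 34, 38, 38]

Final merged array: [13, 15, 18, 26, 27, 28, 28, 33, 34, 38, 38]
Total comparisons: 10

The merged array is [13, 15, 18, 26, 27, 28, 28, 33, 34, 38, 38], requiring 10 comparisons. The merge step runs in O(n) time where n is the total number of elements.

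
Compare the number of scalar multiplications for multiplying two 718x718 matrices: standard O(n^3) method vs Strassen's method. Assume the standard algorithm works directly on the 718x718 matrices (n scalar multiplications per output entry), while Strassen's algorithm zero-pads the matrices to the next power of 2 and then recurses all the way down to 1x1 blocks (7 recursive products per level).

Matrix multiplication for 718x718 matrices:

Strassen's algorithm requires power-of-2 dimensions. Pad 718x718 to 1024x1024 (next power of 2).

Standard algorithm: 718^3 = 370146232 multiplications
Strassen's algorithm: 7^(log2(1024)) = 7^10 = 282475249 multiplications
Savings: 370146232 - 282475249 = 87670983 multiplications

Standard: 370146232 multiplications (718^3). Strassen: 282475249 multiplications (7^10, after padding to 1024x1024). Strassen reduces 8 recursive multiplications to 7 at each level.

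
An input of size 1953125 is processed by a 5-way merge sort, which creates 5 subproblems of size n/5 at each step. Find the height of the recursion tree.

For divide and conquer with division factor 5:

Problem sizes at each level:
Level 0: 1953125
Level 1: 390625
Level 2: 78125
Level 3: 15625
Level 4: 3125
Level 5: 625
Level 6: 125
Level 7: 25
Level 8: 5
Level 9: 1

The root is level 0 and the size-1 base case is level 9 (the tree spans levels 0 through 9, i.e. 10 levels counting the root), so the depth is the number of divisions: log_5(1953125) = 9

The recursion tree depth is log_5(1953125) = 9. At each level, the problem size is divided by 5, so it takes 9 divisions to reduce to a base case of size 1. The algorithm makes 5 recursive calls at each level.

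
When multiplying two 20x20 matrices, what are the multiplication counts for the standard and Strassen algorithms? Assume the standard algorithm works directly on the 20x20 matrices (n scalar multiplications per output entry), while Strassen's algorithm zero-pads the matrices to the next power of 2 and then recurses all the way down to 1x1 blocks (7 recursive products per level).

Matrix multiplication for 20x20 matrices:

Strassen's algorithm requires power-of-2 dimensions. Pad 20x20 to 32x32 (next power of 2).

Standard algorithm: 20^3 = 8000 multiplications
Strassen's algorithm: 7^(log2(32)) = 7^5 = 16807 multiplications
Difference: 8000 - 16807 = -8807 (Strassen uses MORE here due to padding overhead — for small or just-over-power-of-2 n, padding can outweigh the per-level savings)

Standard: 8000 multiplications (20^3). Strassen: 16807 multiplications (7^5, after padding to 32x32). Strassen reduces 8 recursive multiplications to 7 at each level.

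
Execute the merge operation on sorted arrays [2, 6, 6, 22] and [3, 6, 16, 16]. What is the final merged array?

Merging process:

Compare 2 vs 3: take 2 from left. Merged: [2]
Compare 6 vs 3: take 3 from right. Merged: [2, 3]
Compare 6 vs 6: take 6 from left. Merged: [2, 3, 6]
Compare 6 vs 6: take 6 from left. Merged: [2, 3, 6, 6]
Compare 22 vs 6: take 6 from right. Merged: [2, 3, 6, 6, 6]
Compare 22 vs 16: take 16 from right. Merged: [2, 3, 6, 6, 6, 16]
Compare 22 vs 16: take 16 from right. Merged: [2, 3, 6, 6, 6, 16, 16]
Append remaining from left: [22]. Merged: [2, 3, 6, 6, 6, 16, 16, 22]

Final merged array: [2, 3, 6, 6, 6, 16, 16, 22]
Total comparisons: 7

The merged array is [2, 3, 6, 6, 6, 16, 16, 22], requiring 7 comparisons. The merge step runs in O(n) time where n is the total number of elements.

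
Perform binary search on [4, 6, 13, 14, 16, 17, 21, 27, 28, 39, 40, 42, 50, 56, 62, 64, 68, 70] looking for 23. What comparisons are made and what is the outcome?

Binary search for 23 in [4, 6, 13, 14, 16, 17, 21, 27, 28, 39, 40, 42, 50, 56, 62, 64, 68, 70]:

lo=0, hi=17, mid=8, arr[mid]=28 -> 28 > 23, search left half
lo=0, hi=7, mid=3, arr[mid]=14 -> 14 < 23, search right half
lo=4, hi=7, mid=5, arr[mid]=17 -> 17 < 23, search right half
lo=6, hi=7, mid=6, arr[mid]=21 -> 21 < 23, search right half
lo=7, hi=7, mid=7, arr[mid]=27 -> 27 > 23, search left half
lo=7 > hi=6, target 23 not found

Binary search determines that 23 is not in the array after 5 comparisons. The search space was exhausted without finding the target.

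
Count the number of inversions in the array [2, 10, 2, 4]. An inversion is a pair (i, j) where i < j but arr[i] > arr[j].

Finding inversions in [2, 10, 2, 4]:

(1, 2): arr[1]=10 > arr[2]=2
(1, 3): arr[1]=10 > arr[3]=4

Total inversions: 2

The array has 2 inversion(s): (1,2), (1,3). Each pair (i,j) satisfies i < j and arr[i] > arr[j].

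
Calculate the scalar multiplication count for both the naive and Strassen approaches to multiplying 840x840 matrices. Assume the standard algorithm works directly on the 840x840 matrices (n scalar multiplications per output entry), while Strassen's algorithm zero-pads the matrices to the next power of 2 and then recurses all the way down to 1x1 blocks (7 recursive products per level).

Matrix multiplication for 840x840 matrices:

Strassen's algorithm requires power-of-2 dimensions. Pad 840x840 to 1024x1024 (next power of 2).

Standard algorithm: 840^3 = 592704000 multiplications
Strassen's algorithm: 7^(log2(1024)) = 7^10 = 282475249 multiplications
Savings: 592704000 - 282475249 = 310228751 multiplications

Standard: 592704000 multiplications (840^3). Strassen: 282475249 multiplications (7^10, after padding to 1024x1024). Strassen reduces 8 recursive multiplications to 7 at each level.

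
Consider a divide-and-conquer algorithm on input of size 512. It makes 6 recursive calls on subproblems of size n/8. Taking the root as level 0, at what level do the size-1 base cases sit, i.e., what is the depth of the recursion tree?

For divide and conquer with division factor 8:

Problem sizes at each level:
Level 0: 512
Level 1: 64
Level 2: 8
Level 3: 1

The root is level 0 and the size-1 base case is level 3 (the tree spans levels 0 through 3, i.e. 4 levels counting the root), so the depth is the number of divisions: log_8(512) = 3

The recursion tree depth is log_8(512) = 3. At each level, the problem size is divided by 8, so it takes 3 divisions to reduce to a base case of size 1. The algorithm makes 6 recursive calls at each level.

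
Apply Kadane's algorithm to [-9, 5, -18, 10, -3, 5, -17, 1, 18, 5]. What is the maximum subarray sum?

Using Kadane's algorithm on [-9, 5, -18, 10, -3, 5, -17, 1, 18, 5]:

Scanning through the array:
Position 1 (value 5): max_ending_here = 5, max_so_far = 5
Position 2 (value -18): max_ending_here = -13, max_so_far = 5
Position 3 (value 10): max_ending_here = 10, max_so_far = 10
Position 4 (value -3): max_ending_here = 7, max_so_far = 10
Position 5 (value 5): max_ending_here = 12, max_so_far = 12
Position 6 (value -17): max_ending_here = -5, max_so_far = 12
Position 7 (value 1): max_ending_here = 1, max_so_far = 12
Position 8 (value 18): max_ending_here = 19, max_so_far = 19
Position 9 (value 5): max_ending_here = 24, max_so_far = 24

Maximum subarray: [1, 18, 5]
Maximum sum: 24

The maximum subarray is [1, 18, 5] with sum 24. This subarray runs from index 7 to index 9.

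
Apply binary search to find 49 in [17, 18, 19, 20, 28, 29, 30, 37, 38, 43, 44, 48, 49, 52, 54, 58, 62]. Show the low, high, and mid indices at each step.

Binary search for 49 in [17, 18, 19, 20, 28, 29, 30, 37, 38, 43, 44, 48, 49, 52, 54, 58, 62]:

lo=0, hi=16, mid=8, arr[mid]=38 -> 38 < 49, search right half
lo=9, hi=16, mid=12, arr[mid]=49 -> Found target at index 12!

Binary search finds 49 at index 12 after 2 comparisons. The search repeatedly halves the search space by comparing with the middle element.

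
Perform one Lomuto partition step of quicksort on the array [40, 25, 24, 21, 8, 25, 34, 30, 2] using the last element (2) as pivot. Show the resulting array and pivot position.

Lomuto partition with pivot = 2:

Initial array: [40, 25, 24, 21, 8, 25, 34, 30, 2]

arr[0]=40 > 2: no swap
arr[1]=25 > 2: no swap
arr[2]=24 > 2: no swap
arr[3]=21 > 2: no swap
arr[4]=8 > 2: no swap
arr[5]=25 > 2: no swap
arr[6]=34 > 2: no swap
arr[7]=30 > 2: no swap

Place pivot at position 0: [2, 25, 24, 21, 8, 25, 34, 30, 40]
Pivot position: 0

After partitioning with pivot 2, the array becomes [2, 25, 24, 21, 8, 25, 34, 30, 40]. The pivot is placed at index 0. All elements to the left of the pivot are <= 2, and all elements to the right are > 2.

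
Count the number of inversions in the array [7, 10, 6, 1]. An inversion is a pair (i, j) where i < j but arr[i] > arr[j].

Finding inversions in [7, 10, 6, 1]:

(0, 2): arr[0]=7 > arr[2]=6
(0, 3): arr[0]=7 > arr[3]=1
(1, 2): arr[1]=10 > arr[2]=6
(1, 3): arr[1]=10 > arr[3]=1
(2, 3): arr[2]=6 > arr[3]=1

Total inversions: 5

The array has 5 inversion(s): (0,2), (0,3), (1,2), (1,3), (2,3). Each pair (i,j) satisfies i < j and arr[i] > arr[j].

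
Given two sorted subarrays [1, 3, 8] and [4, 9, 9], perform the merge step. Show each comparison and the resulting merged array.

Merging process:

Compare 1 vs 4: take 1 from left. Merged: [1]
Compare 3 vs 4: take 3 from left. Merged: [1, 3]
Compare 8 vs 4: take 4 from right. Merged: [1, 3, 4]
Compare 8 vs 9: take 8 from left. Merged: [1, 3, 4, 8]
Append remaining from right: [9, 9]. Merged: [1, 3, 4, 8, 9, 9]

Final merged array: [1, 3, 4, 8, 9, 9]
Total comparisons: 4

The merged array is [1, 3, 4, 8, 9, 9], requiring 4 comparisons. The merge step runs in O(n) time where n is the total number of elements.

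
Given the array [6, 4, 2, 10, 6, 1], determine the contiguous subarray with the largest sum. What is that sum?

Using Kadane's algorithm on [6, 4, 2, 10, 6, 1]:

Scanning through the array:
Position 1 (value 4): max_ending_here = 10, max_so_far = 10
Position 2 (value 2): max_ending_here = 12, max_so_far = 12
Position 3 (value 10): max_ending_here = 22, max_so_far = 22
Position 4 (value 6): max_ending_here = 28, max_so_far = 28
Position 5 (value 1): max_ending_here = 29, max_so_far = 29

Maximum subarray: [6, 4, 2, 10, 6, 1]
Maximum sum: 29

The maximum subarray is [6, 4, 2, 10, 6, 1] with sum 29. This subarray runs from index 0 to index 5.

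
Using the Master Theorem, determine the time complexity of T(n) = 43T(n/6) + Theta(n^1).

Master Theorem for T(n) = 43T(n/6) + O(n^1):

a = 43, b = 6, c = 1
log_b(a) = log_6(43) = 2.0992

Case 1: c = 1 < log_6(43) = 2.0992
T(n) = O(n^(log_6 43))

For T(n) = 43T(n/6) + O(n^1): log_6(43) = 2.0992. This is Case 1 of the Master Theorem (c < log_b(a), work dominated by leaves), giving O(n^(log_6 43)).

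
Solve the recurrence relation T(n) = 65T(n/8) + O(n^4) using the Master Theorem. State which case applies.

Master Theorem for T(n) = 65T(n/8) + O(n^4):

a = 65, b = 8, c = 4
log_b(a) = log_8(65) = 2.0075

Case 3: c = 4 > log_8(65) = 2.0075
T(n) = O(n^4) = O(n^4)

For T(n) = 65T(n/8) + O(n^4): log_8(65) = 2.0075. This is Case 3 of the Master Theorem (c > log_b(a), work dominated by root), giving O(n^4).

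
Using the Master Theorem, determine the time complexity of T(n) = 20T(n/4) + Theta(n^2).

Master Theorem for T(n) = 20T(n/4) + O(n^2):

a = 20, b = 4, c = 2
log_b(a) = log_4(20) = 2.1610

Case 1: c = 2 < log_4(20) = 2.1610
T(n) = O(n^(log_4 20))

For T(n) = 20T(n/4) + O(n^2): log_4(20) = 2.1610. This is Case 1 of the Master Theorem (c < log_b(a), work dominated by leaves), giving O(n^(log_4 20)).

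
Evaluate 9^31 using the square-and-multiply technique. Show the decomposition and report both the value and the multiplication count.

Computing 9^31 by squaring (build up from 9^1; each line after the first costs one multiplication):

9^1 = 9
9^2 = (9^1)^2 = 9^2 = 81
9^3 = 9 * 9^2 = 9 * 81 = 729
9^6 = (9^3)^2 = 729^2 = 531441
9^7 = 9 * 9^6 = 9 * 531441 = 4782969
9^14 = (9^7)^2 = 4782969^2 = 22876792454961
9^15 = 9 * 9^14 = 9 * 22876792454961 = 205891132094649
9^30 = (9^15)^2 = 205891132094649^2 = 42391158275216203514294433201
9^31 = 9 * 9^30 = 9 * 42391158275216203514294433201 = 381520424476945831628649898809

Result: 381520424476945831628649898809
Multiplications needed: 8 (8 lines after 9^1)

9^31 = 381520424476945831628649898809. Using exponentiation by squaring, this requires 8 multiplications. The key idea: if the exponent is even, square the half-power; if odd, multiply by the base once.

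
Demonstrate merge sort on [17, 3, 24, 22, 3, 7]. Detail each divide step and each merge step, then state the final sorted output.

Merge sort trace:

Split: [17, 3, 24, 22, 3, 7] -> [17, 3, 24] and [22, 3, 7]
  Split: [17, 3, 24] -> [17] and [3, 24]
    Split: [3, 24] -> [3] and [24]
    Merge: [3] + [24] -> [3, 24]
  Merge: [17] + [3, 24] -> [3, 17, 24]
  Split: [22, 3, 7] -> [22] and [3, 7]
    Split: [3, 7] -> [3] and [7]
    Merge: [3] + [7] -> [3, 7]
  Merge: [22] + [3, 7] -> [3, 7, 22]
Merge: [3, 17, 24] + [3, 7, 22] -> [3, 3, 7, 17, 22, 24]

Final sorted array: [3, 3, 7, 17, 22, 24]

The merge sort proceeds by recursively splitting the array and merging sorted halves.
After all merges, the sorted array is [3, 3, 7, 17, 22, 24].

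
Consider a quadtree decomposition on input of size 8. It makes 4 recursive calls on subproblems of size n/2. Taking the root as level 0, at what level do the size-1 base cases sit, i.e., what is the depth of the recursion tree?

For divide and conquer with division factor 2:

Problem sizes at each level:
Level 0: 8
Level 1: 4
Level 2: 2
Level 3: 1

The root is level 0 and the size-1 base case is level 3 (the tree spans levels 0 through 3, i.e. 4 levels counting the root), so the depth is the number of divisions: log_2(8) = 3

The recursion tree depth is log_2(8) = 3. At each level, the problem size is divided by 2, so it takes 3 divisions to reduce to a base case of size 1. The algorithm makes 4 recursive calls at each level.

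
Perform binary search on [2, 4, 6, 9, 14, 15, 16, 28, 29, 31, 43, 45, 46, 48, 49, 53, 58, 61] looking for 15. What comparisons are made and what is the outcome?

Binary search for 15 in [2, 4, 6, 9, 14, 15, 16, 28, 29, 31, 43, 45, 46, 48, 49, 53, 58, 61]:

lo=0, hi=17, mid=8, arr[mid]=29 -> 29 > 15, search left half
lo=0, hi=7, mid=3, arr[mid]=9 -> 9 < 15, search right half
lo=4, hi=7, mid=5, arr[mid]=15 -> Found target at index 5!

Binary search finds 15 at index 5 after 3 comparisons. The search repeatedly halves the search space by comparing with the middle element.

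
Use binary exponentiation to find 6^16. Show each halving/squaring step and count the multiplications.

Computing 6^16 by squaring (build up from 6^1; each line after the first costs one multiplication):

6^1 = 6
6^2 = (6^1)^2 = 6^2 = 36
6^4 = (6^2)^2 = 36^2 = 1296
6^8 = (6^4)^2 = 1296^2 = 1679616
6^16 = (6^8)^2 = 1679616^2 = 2821109907456

Result: 2821109907456
Multiplications needed: 4 (4 lines after 6^1)

6^16 = 2821109907456. Using exponentiation by squaring, this requires 4 multiplications. The key idea: if the exponent is even, square the half-power; if odd, multiply by the base once.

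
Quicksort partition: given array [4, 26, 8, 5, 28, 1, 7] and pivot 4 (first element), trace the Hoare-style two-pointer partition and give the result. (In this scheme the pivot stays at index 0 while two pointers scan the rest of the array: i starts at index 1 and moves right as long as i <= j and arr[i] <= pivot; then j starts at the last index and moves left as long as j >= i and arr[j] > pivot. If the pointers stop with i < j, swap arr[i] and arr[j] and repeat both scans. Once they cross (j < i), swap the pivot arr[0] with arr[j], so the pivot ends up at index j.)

Hoare-style two-pointer partition with pivot = 4:

Initial array: [4, 26, 8, 5, 28, 1, 7]

Pointers start at i = 1, j = 6.
i stops at index 1 (arr[1]=26 > 4), j stops at index 5 (arr[5]=1 <= 4): swap arr[1] and arr[5], array becomes [4, 1, 8, 5, 28, 26, 7]
i ends at 2, j ends at 1: the pointers have crossed (j < i), so scanning stops.

Swap pivot arr[0] with arr[1] to place pivot at position 1: [1, 4, 8, 5, 28, 26, 7]
Pivot position: 1

After partitioning with pivot 4, the array becomes [1, 4, 8, 5, 28, 26, 7]. The pivot is placed at index 1. All elements to the left of the pivot are <= 4, and all elements to the right are > 4.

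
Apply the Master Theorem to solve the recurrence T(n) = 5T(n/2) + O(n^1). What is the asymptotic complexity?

Master Theorem for T(n) = 5T(n/2) + O(n^1):

a = 5, b = 2, c = 1
log_b(a) = log_2(5) = 2.3219

Case 1: c = 1 < log_2(5) = 2.3219
T(n) = O(n^(log_2 5))

For T(n) = 5T(n/2) + O(n^1): log_2(5) = 2.3219. This is Case 1 of the Master Theorem (c < log_b(a), work dominated by leaves), giving O(n^(log_2 5)).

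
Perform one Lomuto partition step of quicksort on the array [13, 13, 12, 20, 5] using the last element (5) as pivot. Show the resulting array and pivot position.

Lomuto partition with pivot = 5:

Initial array: [13, 13, 12, 20, 5]

arr[0]=13 > 5: no swap
arr[1]=13 > 5: no swap
arr[2]=12 > 5: no swap
arr[3]=20 > 5: no swap

Place pivot at position 0: [5, 13, 12, 20, 13]
Pivot position: 0

After partitioning with pivot 5, the array becomes [5, 13, 12, 20, 13]. The pivot is placed at index 0. All elements to the left of the pivot are <= 5, and all elements to the right are > 5.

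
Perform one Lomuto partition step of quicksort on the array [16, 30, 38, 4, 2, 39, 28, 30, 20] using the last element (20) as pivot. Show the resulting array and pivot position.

Lomuto partition with pivot = 20:

Initial array: [16, 30, 38, 4, 2, 39, 28, 30, 20]

arr[0]=16 <= 20: swap with position 0, array becomes [16, 30, 38, 4, 2, 39, 28, 30, 20]
arr[1]=30 > 20: no swap
arr[2]=38 > 20: no swap
arr[3]=4 <= 20: swap with position 1, array becomes [16, 4, 38, 30, 2, 39, 28, 30, 20]
arr[4]=2 <= 20: swap with position 2, array becomes [16, 4, 2, 30, 38, 39, 28, 30, 20]
arr[5]=39 > 20: no swap
arr[6]=28 > 20: no swap
arr[7]=30 > 20: no swap

Place pivot at position 3: [16, 4, 2, 20, 38, 39, 28, 30, 30]
Pivot position: 3

After partitioning with pivot 20, the array becomes [16, 4, 2, 20, 38, 39, 28, 30, 30]. The pivot is placed at index 3. All elements to the left of the pivot are <= 20, and all elements to the right are > 20.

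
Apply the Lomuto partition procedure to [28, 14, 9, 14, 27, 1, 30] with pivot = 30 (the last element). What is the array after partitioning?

Lomuto partition with pivot = 30:

Initial array: [28, 14, 9, 14, 27, 1, 30]

arr[0]=28 <= 30: swap with position 0, array becomes [28, 14, 9, 14, 27, 1, 30]
arr[1]=14 <= 30: swap with position 1, array becomes [28, 14, 9, 14, 27, 1, 30]
arr[2]=9 <= 30: swap with position 2, array becomes [28, 14, 9, 14, 27, 1, 30]
arr[3]=14 <= 30: swap with position 3, array becomes [28, 14, 9, 14, 27, 1, 30]
arr[4]=27 <= 30: swap with position 4, array becomes [28, 14, 9, 14, 27, 1, 30]
arr[5]=1 <= 30: swap with position 5, array becomes [28, 14, 9, 14, 27, 1, 30]

Place pivot at position 6: [28, 14, 9, 14, 27, 1, 30]
Pivot position: 6

After partitioning with pivot 30, the array becomes [28, 14, 9, 14, 27, 1, 30]. The pivot is placed at index 6. All elements to the left of the pivot are <= 30, and all elements to the right are > 30.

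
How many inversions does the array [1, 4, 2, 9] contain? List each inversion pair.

Finding inversions in [1, 4, 2, 9]:

(1, 2): arr[1]=4 > arr[2]=2

Total inversions: 1

The array has 1 inversion(s): (1,2). Each pair (i,j) satisfies i < j and arr[i] > arr[j].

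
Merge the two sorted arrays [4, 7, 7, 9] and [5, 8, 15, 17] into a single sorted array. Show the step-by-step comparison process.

Merging process:

Compare 4 vs 5: take 4 from left. Merged: [4]
Compare 7 vs 5: take 5 from right. Merged: [4, 5]
Compare 7 vs 8: take 7 from left. Merged: [4, 5, 7]
Compare 7 vs 8: take 7 from left. Merged: [4, 5, 7, 7]
Compare 9 vs 8: take 8 from right. Merged: [4, 5, 7, 7, 8]
Compare 9 vs 15: take 9 from left. Merged: [4, 5, 7, 7, 8, 9]
Append remaining from right: [15, 17]. Merged: [4, 5, 7, 7, 8, 9, 15, 17]

Final merged array: [4, 5, 7, 7, 8, 9, 15, 17]
Total comparisons: 6

The merged array is [4, 5, 7, 7, 8, 9, 15, 17], requiring 6 comparisons. The merge step runs in O(n) time where n is the total number of elements.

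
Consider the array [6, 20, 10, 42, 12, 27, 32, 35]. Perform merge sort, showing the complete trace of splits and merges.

Merge sort trace:

Split: [6, 20, 10, 42, 12, 27, 32, 35] -> [6, 20, 10, 42] and [12, 27, 32, 35]
  Split: [6, 20, 10, 42] -> [6, 20] and [10, 42]
    Split: [6, 20] -> [6] and [20]
    Merge: [6] + [20] -> [6, 20]
    Split: [10, 42] -> [10] and [42]
    Merge: [10] + [42] -> [10, 42]
  Merge: [6, 20] + [10, 42] -> [6, 10, 20, 42]
  Split: [12, 27, 32, 35] -> [12, 27] and [32, 35]
    Split: [12, 27] -> [12] and [27]
    Merge: [12] + [27] -> [12, 27]
    Split: [32, 35] -> [32] and [35]
    Merge: [32] + [35] -> [32, 35]
  Merge: [12, 27] + [32, 35] -> [12, 27, 32, 35]
Merge: [6, 10, 20, 42] + [12, 27, 32, 35] -> [6, 10, 12, 20, 27, 32, 35, 42]

Final sorted array: [6, 10, 12, 20, 27, 32, 35, 42]

The merge sort proceeds by recursively splitting the array and merging sorted halves.
After all merges, the sorted array is [6, 10, 12, 20, 27, 32, 35, 42].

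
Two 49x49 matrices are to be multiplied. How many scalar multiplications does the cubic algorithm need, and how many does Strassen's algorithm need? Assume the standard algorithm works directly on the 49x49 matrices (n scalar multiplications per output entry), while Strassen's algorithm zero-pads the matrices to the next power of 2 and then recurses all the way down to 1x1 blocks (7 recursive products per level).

Matrix multiplication for 49x49 matrices:

Strassen's algorithm requires power-of-2 dimensions. Pad 49x49 to 64x64 (next power of 2).

Standard algorithm: 49^3 = 117649 multiplications
Strassen's algorithm: 7^(log2(64)) = 7^6 = 117649 multiplications
Savings: 117649 - 117649 = 0 multiplications

Standard: 117649 multiplications (49^3). Strassen: 117649 multiplications (7^6, after padding to 64x64). Strassen reduces 8 recursive multiplications to 7 at each level.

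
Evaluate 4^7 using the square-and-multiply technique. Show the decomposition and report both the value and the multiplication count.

Computing 4^7 by squaring (build up from 4^1; each line after the first costs one multiplication):

4^1 = 4
4^2 = (4^1)^2 = 4^2 = 16
4^3 = 4 * 4^2 = 4 * 16 = 64
4^6 = (4^3)^2 = 64^2 = 4096
4^7 = 4 * 4^6 = 4 * 4096 = 16384

Result: 16384
Multiplications needed: 4 (4 lines after 4^1)

4^7 = 16384. Using exponentiation by squaring, this requires 4 multiplications. The key idea: if the exponent is even, square the half-power; if odd, multiply by the base once.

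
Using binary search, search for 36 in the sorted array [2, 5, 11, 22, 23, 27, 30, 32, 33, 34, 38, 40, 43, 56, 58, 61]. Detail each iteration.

Binary search for 36 in [2, 5, 11, 22, 23, 27, 30, 32, 33, 34, 38, 40, 43, 56, 58, 61]:

lo=0, hi=15, mid=7, arr[mid]=32 -> 32 < 36, search right half
lo=8, hi=15, mid=11, arr[mid]=40 -> 40 > 36, search left half
lo=8, hi=10, mid=9, arr[mid]=34 -> 34 < 36, search right half
lo=10, hi=10, mid=10, arr[mid]=38 -> 38 > 36, search left half
lo=10 > hi=9, target 36 not found

Binary search determines that 36 is not in the array after 4 comparisons. The search space was exhausted without finding the target.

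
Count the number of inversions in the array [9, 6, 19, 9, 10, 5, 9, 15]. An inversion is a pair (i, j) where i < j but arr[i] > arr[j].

Finding inversions in [9, 6, 19, 9, 10, 5, 9, 15]:

(0, 1): arr[0]=9 > arr[1]=6
(0, 5): arr[0]=9 > arr[5]=5
(1, 5): arr[1]=6 > arr[5]=5
(2, 3): arr[2]=19 > arr[3]=9
(2, 4): arr[2]=19 > arr[4]=10
(2, 5): arr[2]=19 > arr[5]=5
(2, 6): arr[2]=19 > arr[6]=9
(2, 7): arr[2]=19 > arr[7]=15
(3, 5): arr[3]=9 > arr[5]=5
(4, 5): arr[4]=10 > arr[5]=5
(4, 6): arr[4]=10 > arr[6]=9

Total inversions: 11

The array has 11 inversion(s): (0,1), (0,5), (1,5), (2,3), (2,4), (2,5), (2,6), (2,7), (3,5), (4,5), (4,6). Each pair (i,j) satisfies i < j and arr[i] > arr[j].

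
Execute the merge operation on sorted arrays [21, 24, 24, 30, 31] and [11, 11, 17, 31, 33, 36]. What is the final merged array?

Merging process:

Compare 21 vs 11: take 11 from right. Merged: [11]
Compare 21 vs 11: take 11 from right. Merged: [11, 11]
Compare 21 vs 17: take 17 from right. Merged: [11, 11, 17]
Compare 21 vs 31: take 21 from left. Merged: [11, 11, 17, 21]
Compare 24 vs 31: take 24 from left. Merged: [11, 11, 17, 21, 24]
Compare 24 vs 31: take 24 from left. Merged: [11, 11, 17, 21, 24, 24]
Compare 30 vs 31: take 30 from left. Merged: [11, 11, 17, 21, 24, 24, 30]
Compare 31 vs 31: take 31 from left. Merged: [11, 11, 17, 21, 24, 24, 30, 31]
Append remaining from right: [31, 33, 36]. Merged: [11, 11, 17, 21, 24, 24, 30, 31, 31, 33, 36]

Final merged array: [11, 11, 17, 21, 24, 24, 30, 31, 31, 33, 36]
Total comparisons: 8

The merged array is [11, 11, 17, 21, 24, 24, 30, 31, 31, 33, 36], requiring 8 comparisons. The merge step runs in O(n) time where n is the total number of elements.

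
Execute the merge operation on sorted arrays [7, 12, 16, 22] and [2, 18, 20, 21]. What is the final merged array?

Merging process:

Compare 7 vs 2: take 2 from right. Merged: [2]
Compare 7 vs 18: take 7 from left. Merged: [2, 7]
Compare 12 vs 18: take 12 from left. Merged: [2, 7, 12]
Compare 16 vs 18: take 16 from left. Merged: [2, 7, 12, 16]
Compare 22 vs 18: take 18 from right. Merged: [2, 7, 12, 16, 18]
Compare 22 vs 20: take 20 from right. Merged: [2, 7, 12, 16, 18, 20]
Compare 22 vs 21: take 21 from right. Merged: [2, 7, 12, 16, 18, 20, 21]
Append remaining from left: [22]. Merged: [2, 7, 12, 16, 18, 20, 21, 22]

Final merged array: [2, 7, 12, 16, 18, 20, 21, 22]
Total comparisons: 7

The merged array is [2, 7, 12, 16, 18, 20, 21, 22], requiring 7 comparisons. The merge step runs in O(n) time where n is the total number of elements.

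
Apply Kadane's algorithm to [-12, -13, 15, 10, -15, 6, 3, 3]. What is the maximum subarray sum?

Using Kadane's algorithm on [-12, -13, 15, 10, -15, 6, 3, 3]:

Scanning through the array:
Position 1 (value -13): max_ending_here = -13, max_so_far = -12
Position 2 (value 15): max_ending_here = 15, max_so_far = 15
Position 3 (value 10): max_ending_here = 25, max_so_far = 25
Position 4 (value -15): max_ending_here = 10, max_so_far = 25
Position 5 (value 6): max_ending_here = 16, max_so_far = 25
Position 6 (value 3): max_ending_here = 19, max_so_far = 25
Position 7 (value 3): max_ending_here = 22, max_so_far = 25

Maximum subarray: [15, 10]
Maximum sum: 25

The maximum subarray is [15, 10] with sum 25. This subarray runs from index 2 to index 3.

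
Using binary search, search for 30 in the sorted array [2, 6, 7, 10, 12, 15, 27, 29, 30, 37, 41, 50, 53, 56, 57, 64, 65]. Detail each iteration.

Binary search for 30 in [2, 6, 7, 10, 12, 15, 27, 29, 30, 37, 41, 50, 53, 56, 57, 64, 65]:

lo=0, hi=16, mid=8, arr[mid]=30 -> Found target at index 8!

Binary search finds 30 at index 8 after 1 comparisons. The search repeatedly halves the search space by comparing with the middle element.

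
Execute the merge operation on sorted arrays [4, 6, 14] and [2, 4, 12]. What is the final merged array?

Merging process:

Compare 4 vs 2: take 2 from right. Merged: [2]
Compare 4 vs 4: take 4 from left. Merged: [2, 4]
Compare 6 vs 4: take 4 from right. Merged: [2, 4, 4]
Compare 6 vs 12: take 6 from left. Merged: [2, 4, 4, 6]
Compare 14 vs 12: take 12 from right. Merged: [2, 4, 4, 6, 12]
Append remaining from left: [14]. Merged: [2, 4, 4, 6, 12, 14]

Final merged array: [2, 4, 4, 6, 12, 14]
Total comparisons: 5

The merged array is [2, 4, 4, 6, 12, 14], requiring 5 comparisons. The merge step runs in O(n) time where n is the total number of elements.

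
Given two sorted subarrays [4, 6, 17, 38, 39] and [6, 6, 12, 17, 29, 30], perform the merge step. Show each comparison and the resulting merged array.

Merging process:

Compare 4 vs 6: take 4 from left. Merged: [4]
Compare 6 vs 6: take 6 from left. Merged: [4, 6]
Compare 17 vs 6: take 6 from right. Merged: [4, 6, 6]
Compare 17 vs 6: take 6 from right. Merged: [4, 6, 6, 6]
Compare 17 vs 12: take 12 from right. Merged: [4, 6, 6, 6, 12]
Compare 17 vs 17: take 17 from left. Merged: [4, 6, 6, 6, 12, 17]
Compare 38 vs 17: take 17 from right. Merged: [4, 6, 6, 6, 12, 17, 17]
Compare 38 vs 29: take 29 from right. Merged: [4, 6, 6, 6, 12, 17, 17, 29]
Compare 38 vs 30: take 30 from right. Merged: [4, 6, 6, 6, 12, 17, 17, 29, 30]
Append remaining from left: [38, 39]. Merged: [4, 6, 6, 6, 12, 17, 17, 29, 30, 38, 39]

Final merged array: [4, 6, 6, 6, 12, 17, 17, 29, 30, 38, 39]
Total comparisons: 9

The merged array is [4, 6, 6, 6, 12, 17, 17, 29, 30, 38, 39], requiring 9 comparisons. The merge step runs in O(n) time where n is the total number of elements.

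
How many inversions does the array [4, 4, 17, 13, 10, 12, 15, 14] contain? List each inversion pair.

Finding inversions in [4, 4, 17, 13, 10, 12, 15, 14]:

(2, 3): arr[2]=17 > arr[3]=13
(2, 4): arr[2]=17 > arr[4]=10
(2, 5): arr[2]=17 > arr[5]=12
(2, 6): arr[2]=17 > arr[6]=15
(2, 7): arr[2]=17 > arr[7]=14
(3, 4): arr[3]=13 > arr[4]=10
(3, 5): arr[3]=13 > arr[5]=12
(6, 7): arr[6]=15 > arr[7]=14

Total inversions: 8

The array has 8 inversion(s): (2,3), (2,4), (2,5), (2,6), (2,7), (3,4), (3,5), (6,7). Each pair (i,j) satisfies i < j and arr[i] > arr[j].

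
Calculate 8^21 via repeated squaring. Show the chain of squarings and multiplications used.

Computing 8^21 by squaring (build up from 8^1; each line after the first costs one multiplication):

8^1 = 8
8^2 = (8^1)^2 = 8^2 = 64
8^4 = (8^2)^2 = 64^2 = 4096
8^5 = 8 * 8^4 = 8 * 4096 = 32768
8^10 = (8^5)^2 = 32768^2 = 1073741824
8^20 = (8^10)^2 = 1073741824^2 = 1152921504606846976
8^21 = 8 * 8^20 = 8 * 1152921504606846976 = 9223372036854775808

Result: 9223372036854775808
Multiplications needed: 6 (6 lines after 8^1)

8^21 = 9223372036854775808. Using exponentiation by squaring, this requires 6 multiplications. The key idea: if the exponent is even, square the half-power; if odd, multiply by the base once.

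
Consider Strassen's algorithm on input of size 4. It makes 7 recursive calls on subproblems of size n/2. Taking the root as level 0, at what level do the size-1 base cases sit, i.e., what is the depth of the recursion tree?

For divide and conquer with division factor 2:

Problem sizes at each level:
Level 0: 4
Level 1: 2
Level 2: 1

The root is level 0 and the size-1 base case is level 2 (the tree spans levels 0 through 2, i.e. 3 levels counting the root), so the depth is the number of divisions: log_2(4) = 2

The recursion tree depth is log_2(4) = 2. At each level, the problem size is divided by 2, so it takes 2 divisions to reduce to a base case of size 1. The algorithm makes 7 recursive calls at each level.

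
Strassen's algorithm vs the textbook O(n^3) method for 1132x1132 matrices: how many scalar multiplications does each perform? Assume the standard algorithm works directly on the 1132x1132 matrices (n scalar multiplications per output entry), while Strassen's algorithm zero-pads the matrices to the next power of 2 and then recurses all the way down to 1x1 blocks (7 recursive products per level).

Matrix multiplication for 1132x1132 matrices:

Strassen's algorithm requires power-of-2 dimensions. Pad 1132x1132 to 2048x2048 (next power of 2).

Standard algorithm: 1132^3 = 1450571968 multiplications
Strassen's algorithm: 7^(log2(2048)) = 7^11 = 1977326743 multiplications
Difference: 1450571968 - 1977326743 = -526754775 (Strassen uses MORE here due to padding overhead — for small or just-over-power-of-2 n, padding can outweigh the per-level savings)

Standard: 1450571968 multiplications (1132^3). Strassen: 1977326743 multiplications (7^11, after padding to 2048x2048). Strassen reduces 8 recursive multiplications to 7 at each level.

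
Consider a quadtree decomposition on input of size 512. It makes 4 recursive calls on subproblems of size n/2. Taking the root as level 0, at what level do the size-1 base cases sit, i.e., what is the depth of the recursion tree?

For divide and conquer with division factor 2:

Problem sizes at each level:
Level 0: 512
Level 1: 256
Level 2: 128
Level 3: 64
Level 4: 32
Level 5: 16
Level 6: 8
Level 7: 4
Level 8: 2
Level 9: 1

The root is level 0 and the size-1 base case is level 9 (the tree spans levels 0 through 9, i.e. 10 levels counting the root), so the depth is the number of divisions: log_2(512) = 9

The recursion tree depth is log_2(512) = 9. At each level, the problem size is divided by 2, so it takes 9 divisions to reduce to a base case of size 1. The algorithm makes 4 recursive calls at each level.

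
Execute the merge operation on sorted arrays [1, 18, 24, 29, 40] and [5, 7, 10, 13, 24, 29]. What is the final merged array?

Merging process:

Compare 1 vs 5: take 1 from left. Merged: [1]
Compare 18 vs 5: take 5 from right. Merged: [1, 5]
Compare 18 vs 7: take 7 from right. Merged: [1, 5, 7]
Compare 18 vs 10: take 10 from right. Merged: [1, 5, 7, 10]
Compare 18 vs 13: take 13 from right. Merged: [1, 5, 7, 10, 13]
Compare 18 vs 24: take 18 from left. Merged: [1, 5, 7, 10, 13, 18]
Compare 24 vs 24: take 24 from left. Merged: [1, 5, 7, 10, 13, 18, 24]
Compare 29 vs 24: take 24 from right. Merged: [1, 5, 7, 10, 13, 18, 24, 24]
Compare 29 vs 29: take 29 from left. Merged: [1, 5, 7, 10, 13, 18, 24, 24, 29]
Compare 40 vs 29: take 29 from right. Merged: [1, 5, 7, 10, 13, 18, 24, 24, 29, 29]
Append remaining from left: [40]. Merged: [1, 5, 7, 10, 13, 18, 24, 24, 29, 29, 40]

Final merged array: [1, 5, 7, 10, 13, 18, 24, 24, 29, 29, 40]
Total comparisons: 10

The merged array is [1, 5, 7, 10, 13, 18, 24, 24, 29, 29, 40], requiring 10 comparisons. The merge step runs in O(n) time where n is the total number of elements.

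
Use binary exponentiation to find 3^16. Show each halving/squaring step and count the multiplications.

Computing 3^16 by squaring (build up from 3^1; each line after the first costs one multiplication):

3^1 = 3
3^2 = (3^1)^2 = 3^2 = 9
3^4 = (3^2)^2 = 9^2 = 81
3^8 = (3^4)^2 = 81^2 = 6561
3^16 = (3^8)^2 = 6561^2 = 43046721

Result: 43046721
Multiplications needed: 4 (4 lines after 3^1)

3^16 = 43046721. Using exponentiation by squaring, this requires 4 multiplications. The key idea: if the exponent is even, square the half-power; if odd, multiply by the base once.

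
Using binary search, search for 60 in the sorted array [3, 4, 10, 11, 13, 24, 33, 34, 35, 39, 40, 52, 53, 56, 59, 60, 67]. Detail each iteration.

Binary search for 60 in [3, 4, 10, 11, 13, 24, 33, 34, 35, 39, 40, 52, 53, 56, 59, 60, 67]:

lo=0, hi=16, mid=8, arr[mid]=35 -> 35 < 60, search right half
lo=9, hi=16, mid=12, arr[mid]=53 -> 53 < 60, search right half
lo=13, hi=16, mid=14, arr[mid]=59 -> 59 < 60, search right half
lo=15, hi=16, mid=15, arr[mid]=60 -> Found target at index 15!

Binary search finds 60 at index 15 after 4 comparisons. The search repeatedly halves the search space by comparing with the middle element.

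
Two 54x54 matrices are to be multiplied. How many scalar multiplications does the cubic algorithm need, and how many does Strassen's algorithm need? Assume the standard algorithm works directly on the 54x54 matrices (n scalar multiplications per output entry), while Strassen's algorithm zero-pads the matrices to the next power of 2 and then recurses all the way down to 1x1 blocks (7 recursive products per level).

Matrix multiplication for 54x54 matrices:

Strassen's algorithm requires power-of-2 dimensions. Pad 54x54 to 64x64 (next power of 2).

Standard algorithm: 54^3 = 157464 multiplications
Strassen's algorithm: 7^(log2(64)) = 7^6 = 117649 multiplications
Savings: 157464 - 117649 = 39815 multiplications

Standard: 157464 multiplications (54^3). Strassen: 117649 multiplications (7^6, after padding to 64x64). Strassen reduces 8 recursive multiplications to 7 at each level.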